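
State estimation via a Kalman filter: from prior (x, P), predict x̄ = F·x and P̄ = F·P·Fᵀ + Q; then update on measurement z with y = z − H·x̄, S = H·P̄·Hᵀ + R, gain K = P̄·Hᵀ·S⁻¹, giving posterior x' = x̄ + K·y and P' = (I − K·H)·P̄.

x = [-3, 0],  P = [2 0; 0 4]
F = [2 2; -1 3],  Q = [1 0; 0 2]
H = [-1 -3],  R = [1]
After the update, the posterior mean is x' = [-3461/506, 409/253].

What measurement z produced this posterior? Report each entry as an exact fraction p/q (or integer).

x̄ = F·x = [-6, 3]
P̄ = F·P·Fᵀ + Q = [25 20; 20 40]
S = H·P̄·Hᵀ + R = [506]
K = P̄·Hᵀ·S⁻¹ = [-85/506; -70/253]
x' − x̄ = [-425/506, -350/253] = K·y
y = (KᵀK)⁻¹·Kᵀ·(x' − x̄) = [5]
z = y + H·x̄ = [5] + [-3] = [2]

z = [2]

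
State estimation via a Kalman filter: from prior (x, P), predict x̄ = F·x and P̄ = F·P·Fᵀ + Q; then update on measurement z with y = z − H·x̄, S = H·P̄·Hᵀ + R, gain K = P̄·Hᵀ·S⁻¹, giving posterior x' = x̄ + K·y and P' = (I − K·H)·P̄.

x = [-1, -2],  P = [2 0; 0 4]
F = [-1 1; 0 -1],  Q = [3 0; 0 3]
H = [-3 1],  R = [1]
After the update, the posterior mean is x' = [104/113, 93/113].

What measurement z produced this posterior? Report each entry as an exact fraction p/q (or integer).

x̄ = F·x = [-1, 2]
P̄ = F·P·Fᵀ + Q = [9 -4; -4 7]
S = H·P̄·Hᵀ + R = [113]
K = P̄·Hᵀ·S⁻¹ = [-31/113; 19/113]
x' − x̄ = [217/113, -133/113] = K·y
y = (KᵀK)⁻¹·Kᵀ·(x' − x̄) = [-7]
z = y + H·x̄ = [-7] + [5] = [-2]

z = [-2]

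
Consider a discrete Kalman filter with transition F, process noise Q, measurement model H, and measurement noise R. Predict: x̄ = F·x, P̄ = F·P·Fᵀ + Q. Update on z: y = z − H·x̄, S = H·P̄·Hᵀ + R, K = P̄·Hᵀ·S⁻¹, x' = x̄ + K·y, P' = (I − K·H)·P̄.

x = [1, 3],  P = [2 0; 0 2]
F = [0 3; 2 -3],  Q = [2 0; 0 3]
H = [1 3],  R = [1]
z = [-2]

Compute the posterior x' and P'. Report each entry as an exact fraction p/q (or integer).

x' = [613/87, -88/29]
P' = [1162/87 -131/29; -131/29 95/58]

x̄ = F·x = [9, -7]
P̄ = F·P·Fᵀ + Q = [20 -18; -18 29]
y = z − H·x̄ = [10]
S = H·P̄·Hᵀ + R = [174]
K = P̄·Hᵀ·S⁻¹ = [-17/87; 23/58]
x' = x̄ + K·y = [613/87, -88/29]
P' = (I − K·H)·P̄ = [1162/87 -131/29; -131/29 95/58]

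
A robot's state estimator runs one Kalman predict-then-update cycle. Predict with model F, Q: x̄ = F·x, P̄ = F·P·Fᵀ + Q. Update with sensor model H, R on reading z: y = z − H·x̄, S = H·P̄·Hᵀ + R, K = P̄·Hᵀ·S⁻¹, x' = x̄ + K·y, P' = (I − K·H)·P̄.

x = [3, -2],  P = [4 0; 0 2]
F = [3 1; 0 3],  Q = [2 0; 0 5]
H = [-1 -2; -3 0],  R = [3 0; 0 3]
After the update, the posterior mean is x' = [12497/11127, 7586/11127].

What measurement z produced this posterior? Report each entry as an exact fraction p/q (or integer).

x̄ = F·x = [7, -6]
P̄ = F·P·Fᵀ + Q = [40 6; 6 23]
S = H·P̄·Hᵀ + R = [159 156; 156 363]
K = P̄·Hᵀ·S⁻¹ = [-52/11127 -3656/11127; -5356/11127 1750/11127]
x' − x̄ = [-65392/11127, 74348/11127] = K·y
y = (KᵀK)⁻¹·Kᵀ·(x' − x̄) = [-8, 18]
z = y + H·x̄ = [-8, 18] + [5, -21] = [-3, -3]

z = [-3, -3]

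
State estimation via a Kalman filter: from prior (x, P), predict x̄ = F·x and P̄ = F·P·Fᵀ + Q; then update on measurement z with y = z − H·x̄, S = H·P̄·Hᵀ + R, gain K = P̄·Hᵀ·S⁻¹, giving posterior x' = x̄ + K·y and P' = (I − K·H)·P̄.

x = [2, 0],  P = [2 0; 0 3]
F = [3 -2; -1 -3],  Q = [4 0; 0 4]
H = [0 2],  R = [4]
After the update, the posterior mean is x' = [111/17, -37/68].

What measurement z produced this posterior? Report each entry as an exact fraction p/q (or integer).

z = [-1]

x̄ = F·x = [6, -2]
P̄ = F·P·Fᵀ + Q = [34 12; 12 33]
S = H·P̄·Hᵀ + R = [136]
K = P̄·Hᵀ·S⁻¹ = [3/17; 33/68]
x' − x̄ = [9/17, 99/68] = K·y
y = (KᵀK)⁻¹·Kᵀ·(x' − x̄) = [3]
z = y + H·x̄ = [3] + [-4] = [-1]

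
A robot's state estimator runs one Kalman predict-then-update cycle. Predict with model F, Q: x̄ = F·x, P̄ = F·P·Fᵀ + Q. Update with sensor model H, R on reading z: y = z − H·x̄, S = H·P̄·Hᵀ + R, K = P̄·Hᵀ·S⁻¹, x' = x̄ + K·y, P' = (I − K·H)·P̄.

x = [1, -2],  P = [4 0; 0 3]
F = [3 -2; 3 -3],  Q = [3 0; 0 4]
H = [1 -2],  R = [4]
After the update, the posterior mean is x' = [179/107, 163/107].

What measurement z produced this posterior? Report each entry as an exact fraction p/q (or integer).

z = [-1]

x̄ = F·x = [7, 9]
P̄ = F·P·Fᵀ + Q = [51 54; 54 67]
S = H·P̄·Hᵀ + R = [107]
K = P̄·Hᵀ·S⁻¹ = [-57/107; -80/107]
x' − x̄ = [-570/107, -800/107] = K·y
y = (KᵀK)⁻¹·Kᵀ·(x' − x̄) = [10]
z = y + H·x̄ = [10] + [-11] = [-1]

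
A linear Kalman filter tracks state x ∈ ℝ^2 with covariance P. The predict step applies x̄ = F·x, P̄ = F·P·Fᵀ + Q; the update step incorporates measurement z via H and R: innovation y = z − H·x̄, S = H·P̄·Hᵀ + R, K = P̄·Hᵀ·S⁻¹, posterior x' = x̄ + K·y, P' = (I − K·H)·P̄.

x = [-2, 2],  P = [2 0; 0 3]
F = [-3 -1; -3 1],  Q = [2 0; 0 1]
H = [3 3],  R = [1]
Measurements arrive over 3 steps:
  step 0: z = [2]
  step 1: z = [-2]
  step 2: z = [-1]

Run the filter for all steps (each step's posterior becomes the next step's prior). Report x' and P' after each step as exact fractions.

step 0: x̄ = F·x = [4, 8]
step 0: P̄ = F·P·Fᵀ + Q = [23 15; 15 22]
step 0: y = z − H·x̄ = [-34]
step 0: S = H·P̄·Hᵀ + R = [676]
step 0: K = P̄·Hᵀ·S⁻¹ = [57/338; 111/676]
step 0: x' = x̄ + K·y = [-293/169, 817/338]
step 0: P' = (I − K·H)·P̄ = [638/169 -1257/338; -1257/338 2551/676]
step 1: x̄ = F·x = [941/338, 2575/338]
step 1: P̄ = F·P·Fᵀ + Q = [11787/676 20417/676; 20417/676 41279/676]
step 1: y = z − H·x̄ = [-5612/169]
step 1: S = H·P̄·Hᵀ + R = [211444/169]
step 1: K = P̄·Hᵀ·S⁻¹ = [24153/211444; 11568/52861]
step 1: x' = x̄ + K·y = [-106693/105722, 37147/105722]
step 1: P' = (I − K·H)·P̄ = [117471/105722 -226891/211444; -226891/211444 242315/211444]
step 2: x̄ = F·x = [141466/52861, 178613/52861]
step 2: P̄ = F·P·Fᵀ + Q = [1418335/211444 1872163/211444; 1872163/211444 3929583/211444]
step 2: y = z − H·x̄ = [-1013098/52861]
step 2: S = H·P̄·Hᵀ + R = [20510410/52861]
step 2: K = P̄·Hᵀ·S⁻¹ = [4935747/41020820; 8702619/41020820]
step 2: x' = x̄ + K·y = [7592137/20510410, -14091241/20510410]
step 2: P' = (I − K·H)·P̄ = [89461681/82041640 -86171183/82041640; -86171183/82041640 91972929/82041640]

step 0: x' = [-293/169, 817/338], P' = [638/169 -1257/338; -1257/338 2551/676]
step 1: x' = [-106693/105722, 37147/105722], P' = [117471/105722 -226891/211444; -226891/211444 242315/211444]
step 2: x' = [7592137/20510410, -14091241/20510410], P' = [89461681/82041640 -86171183/82041640; -86171183/82041640 91972929/82041640]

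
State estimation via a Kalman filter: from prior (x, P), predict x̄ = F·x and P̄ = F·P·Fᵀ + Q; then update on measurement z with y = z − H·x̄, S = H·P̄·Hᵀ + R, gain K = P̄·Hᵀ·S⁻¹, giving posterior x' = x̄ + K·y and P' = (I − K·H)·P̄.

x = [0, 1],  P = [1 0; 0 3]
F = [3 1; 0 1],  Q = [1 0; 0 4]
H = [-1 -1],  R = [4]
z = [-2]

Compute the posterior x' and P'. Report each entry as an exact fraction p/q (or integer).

x̄ = F·x = [1, 1]
P̄ = F·P·Fᵀ + Q = [13 3; 3 7]
y = z − H·x̄ = [0]
S = H·P̄·Hᵀ + R = [30]
K = P̄·Hᵀ·S⁻¹ = [-8/15; -1/3]
x' = x̄ + K·y = [1, 1]
P' = (I − K·H)·P̄ = [67/15 -7/3; -7/3 11/3]

x' = [1, 1]
P' = [67/15 -7/3; -7/3 11/3]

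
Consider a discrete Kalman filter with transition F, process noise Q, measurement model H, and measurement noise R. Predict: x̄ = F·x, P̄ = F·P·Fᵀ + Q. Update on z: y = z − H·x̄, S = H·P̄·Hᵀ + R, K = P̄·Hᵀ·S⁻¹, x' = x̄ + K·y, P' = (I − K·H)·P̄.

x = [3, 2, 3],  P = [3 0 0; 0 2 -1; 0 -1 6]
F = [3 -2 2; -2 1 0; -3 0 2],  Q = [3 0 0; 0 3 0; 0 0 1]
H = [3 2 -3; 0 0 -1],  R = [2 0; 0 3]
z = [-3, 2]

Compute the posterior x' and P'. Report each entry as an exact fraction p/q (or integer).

x' = [-21278/7403, 4952/7403, -10999/7403]
P' = [125027/22209 -89084/22209 19909/7403; -89084/22209 132245/22209 314/7403; 19909/7403 314/7403 20199/7403]

x̄ = F·x = [11, -4, -3]
P̄ = F·P·Fᵀ + Q = [70 -24 1; -24 17 16; 1 16 52]
y = z − H·x̄ = [-37, -1]
S = H·P̄·Hᵀ + R = [670 121; 121 55]
K = P̄·Hᵀ·S⁻¹ = [806/2019 -19909/22209; -254/2019 -314/22209; -11/673 -6733/7403]
x' = x̄ + K·y = [-21278/7403, 4952/7403, -10999/7403]
P' = (I − K·H)·P̄ = [125027/22209 -89084/22209 19909/7403; -89084/22209 132245/22209 314/7403; 19909/7403 314/7403 20199/7403]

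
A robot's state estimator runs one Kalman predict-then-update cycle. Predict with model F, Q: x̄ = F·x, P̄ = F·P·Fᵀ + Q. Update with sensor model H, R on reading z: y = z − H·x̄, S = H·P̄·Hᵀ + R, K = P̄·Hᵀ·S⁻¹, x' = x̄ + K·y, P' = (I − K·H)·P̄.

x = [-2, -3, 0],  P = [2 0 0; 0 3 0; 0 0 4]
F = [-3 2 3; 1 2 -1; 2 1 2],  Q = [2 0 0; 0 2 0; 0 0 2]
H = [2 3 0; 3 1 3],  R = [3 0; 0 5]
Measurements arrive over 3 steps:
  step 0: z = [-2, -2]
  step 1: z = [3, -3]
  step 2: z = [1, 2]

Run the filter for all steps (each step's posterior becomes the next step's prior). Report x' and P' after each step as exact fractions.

step 0: x' = [22130/3601, -17396/3601, -37379/7202], P' = [1320816/90025 -175278/18005 -1000176/90025; -175278/18005 24436/3601 130838/18005; -1000176/90025 130838/18005 1618547/180050]
step 1: x' = [63460541982/50501431351, 2454361352/50501431351, -111019836282/50501431351], P' = [193501074999/50501431351 -122829357813/50501431351 -131063056398/50501431351; -122829357813/50501431351 93530304995/50501431351 78383875998/50501431351; -131063056398/50501431351 78383875998/50501431351 114848845322/50501431351]
step 2: x' = [-561277155390721/3331574864366641, 2196752461048027/3331574864366641, 1216229737647881/3331574864366641], P' = [12732351654454815/3331574864366641 -8072154670962981/3331574864366641 -8645223353699013/3331574864366641; -8072154670962981/3331574864366641 6140915528725675/3331574864366641 5166815127463661/3331574864366641; -8645223353699013/3331574864366641 5166815127463661/3331574864366641 7585692808023061/3331574864366641]

step 0: x̄ = F·x = [0, -8, -7]
step 0: P̄ = F·P·Fᵀ + Q = [68 -6 18; -6 20 2; 18 2 29]
step 0: y = z − H·x̄ = [22, 27]
step 0: S = H·P̄·Hᵀ + R = [383 528; 528 1198]
step 0: K = P̄·Hᵀ·S⁻¹ = [4154/90025 17106/90025; 5328/18005 -2228/18005; -12594/90025 32593/180050]
step 0: x' = x̄ + K·y = [22130/3601, -17396/3601, -37379/7202]
step 0: P' = (I − K·H)·P̄ = [1320816/90025 -175278/18005 -1000176/90025; -175278/18005 24436/3601 130838/18005; -1000176/90025 130838/18005 1618547/180050]
step 1: x̄ = F·x = [-314501/7202, 12055/7202, -10515/3601]
step 1: P̄ = F·P·Fᵀ + Q = [116329167/180050 -7650809/180050 371097/18005; -7650809/180050 1263543/180050 -34899/18005; 371097/18005 -34899/18005 16844/3601]
step 1: y = z − H·x̄ = [614443/7202, 486466/3601]
step 1: S = H·P̄·Hᵀ + R = [385418997/180050 318365821/90025; 318365821/90025 537752381/90025]
step 1: K = P̄·Hᵀ·S⁻¹ = [6171358853/50501431351 12896939598/50501431351; 11644066453/50501431351 -7961228090/50501431351; -8991494934/50501431351 5948248554/50501431351]
step 1: x' = x̄ + K·y = [63460541982/50501431351, 2454361352/50501431351, -111019836282/50501431351]
step 1: P' = (I − K·H)·P̄ = [193501074999/50501431351 -122829357813/50501431351 -131063056398/50501431351; -122829357813/50501431351 93530304995/50501431351 78383875998/50501431351; -131063056398/50501431351 78383875998/50501431351 114848845322/50501431351]
step 2: x̄ = F·x = [-518532412088/50501431351, 25627014424/7214490193, -92664227248/50501431351]
step 2: P̄ = F·P·Fᵀ + Q = [8023967186467/50501431351 -76064849161/7214490193 141005006101/50501431351; -76064849161/7214490193 34392454365/7214490193 -4947155961/7214490193; 141005006101/50501431351 -4947155961/7214490193 201646470537/50501431351]
step 2: y = z − H·x̄ = [549398952623/50501431351, 1755203679742/50501431351]
step 2: S = H·P̄·Hᵀ + R = [28024650335392/50501431351 43543410486133/50501431351; 43543410486133/50501431351 73659363145040/50501431351]
step 2: K = P̄·Hᵀ·S⁻¹ = [416079765340229/3331574864366641 837846046260885/3331574864366641; 759479081417021/3331574864366641 -515020620354457/3331574864366641; -596667108335681/3331574864366641 397644698087161/3331574864366641]
step 2: x' = x̄ + K·y = [-561277155390721/3331574864366641, 2196752461048027/3331574864366641, 1216229737647881/3331574864366641]
step 2: P' = (I − K·H)·P̄ = [12732351654454815/3331574864366641 -8072154670962981/3331574864366641 -8645223353699013/3331574864366641; -8072154670962981/3331574864366641 6140915528725675/3331574864366641 5166815127463661/3331574864366641; -8645223353699013/3331574864366641 5166815127463661/3331574864366641 7585692808023061/3331574864366641]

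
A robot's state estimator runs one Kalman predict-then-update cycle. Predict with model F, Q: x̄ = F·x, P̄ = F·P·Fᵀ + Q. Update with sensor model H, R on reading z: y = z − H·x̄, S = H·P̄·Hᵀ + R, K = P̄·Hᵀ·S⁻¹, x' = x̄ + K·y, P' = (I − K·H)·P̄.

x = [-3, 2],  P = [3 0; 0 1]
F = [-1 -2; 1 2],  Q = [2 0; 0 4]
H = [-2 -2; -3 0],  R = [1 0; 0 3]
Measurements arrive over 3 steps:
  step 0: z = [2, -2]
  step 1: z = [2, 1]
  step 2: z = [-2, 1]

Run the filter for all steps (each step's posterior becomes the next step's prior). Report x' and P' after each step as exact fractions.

step 0: x̄ = F·x = [-1, 1]
step 0: P̄ = F·P·Fᵀ + Q = [9 -7; -7 11]
step 0: y = z − H·x̄ = [2, -5]
step 0: S = H·P̄·Hᵀ + R = [25 12; 12 84]
step 0: K = P̄·Hᵀ·S⁻¹ = [-1/163 -209/652; -77/163 207/652]
step 0: x' = x̄ + K·y = [385/652, -999/652]
step 0: P' = (I − K·H)·P̄ = [209/652 -207/652; -207/652 361/652]
step 1: x̄ = F·x = [1613/652, -1613/652]
step 1: P̄ = F·P·Fᵀ + Q = [2129/652 -825/652; -825/652 3433/652]
step 1: y = z − H·x̄ = [2, 5491/652]
step 1: S = H·P̄·Hᵀ + R = [25 12; 12 21117/652]
step 1: K = P̄·Hᵀ·S⁻¹ = [-2608/144679 -42793/144679; -66212/144679 41489/144679]
step 1: x' = x̄ + K·y = [-7684/144679, -140938/144679]
step 1: P' = (I − K·H)·P̄ = [42793/144679 -41489/144679; -41489/144679 74595/144679]
step 2: x̄ = F·x = [289560/144679, -289560/144679]
step 2: P̄ = F·P·Fᵀ + Q = [464575/144679 -175217/144679; -175217/144679 753933/144679]
step 2: y = z − H·x̄ = [-2, 1013359/144679]
step 2: S = H·P̄·Hᵀ + R = [25 12; 12 4615212/144679]
step 2: K = P̄·Hᵀ·S⁻¹ = [-144679/7878877 -9299511/31515508; -3602459/7878877 9010153/31515508]
step 2: x' = x̄ + K·y = [-903079/31515508, 28853465/31515508]
step 2: P' = (I − K·H)·P̄ = [9299511/31515508 -9010153/31515508; -9010153/31515508 16215071/31515508]

step 0: x' = [385/652, -999/652], P' = [209/652 -207/652; -207/652 361/652]
step 1: x' = [-7684/144679, -140938/144679], P' = [42793/144679 -41489/144679; -41489/144679 74595/144679]
step 2: x' = [-903079/31515508, 28853465/31515508], P' = [9299511/31515508 -9010153/31515508; -9010153/31515508 16215071/31515508]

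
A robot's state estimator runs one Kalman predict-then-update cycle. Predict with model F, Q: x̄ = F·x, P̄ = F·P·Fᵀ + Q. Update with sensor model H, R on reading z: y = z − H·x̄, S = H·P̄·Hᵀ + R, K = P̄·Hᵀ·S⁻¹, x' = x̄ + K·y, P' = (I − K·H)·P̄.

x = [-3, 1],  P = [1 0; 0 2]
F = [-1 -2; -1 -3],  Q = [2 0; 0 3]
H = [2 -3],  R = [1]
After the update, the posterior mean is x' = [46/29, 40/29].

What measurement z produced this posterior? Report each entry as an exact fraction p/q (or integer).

z = [-1]

x̄ = F·x = [1, 0]
P̄ = F·P·Fᵀ + Q = [11 13; 13 22]
S = H·P̄·Hᵀ + R = [87]
K = P̄·Hᵀ·S⁻¹ = [-17/87; -40/87]
x' − x̄ = [17/29, 40/29] = K·y
y = (KᵀK)⁻¹·Kᵀ·(x' − x̄) = [-3]
z = y + H·x̄ = [-3] + [2] = [-1]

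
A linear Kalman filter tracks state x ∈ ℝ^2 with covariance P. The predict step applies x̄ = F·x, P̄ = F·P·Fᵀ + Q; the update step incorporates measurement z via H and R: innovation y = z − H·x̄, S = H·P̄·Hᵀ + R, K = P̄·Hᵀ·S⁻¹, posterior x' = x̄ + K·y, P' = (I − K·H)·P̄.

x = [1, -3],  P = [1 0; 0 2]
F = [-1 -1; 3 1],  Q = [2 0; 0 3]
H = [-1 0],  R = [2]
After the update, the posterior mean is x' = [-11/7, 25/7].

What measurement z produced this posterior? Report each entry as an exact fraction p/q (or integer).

x̄ = F·x = [2, 0]
P̄ = F·P·Fᵀ + Q = [5 -5; -5 14]
S = H·P̄·Hᵀ + R = [7]
K = P̄·Hᵀ·S⁻¹ = [-5/7; 5/7]
x' − x̄ = [-25/7, 25/7] = K·y
y = (KᵀK)⁻¹·Kᵀ·(x' − x̄) = [5]
z = y + H·x̄ = [5] + [-2] = [3]

z = [3]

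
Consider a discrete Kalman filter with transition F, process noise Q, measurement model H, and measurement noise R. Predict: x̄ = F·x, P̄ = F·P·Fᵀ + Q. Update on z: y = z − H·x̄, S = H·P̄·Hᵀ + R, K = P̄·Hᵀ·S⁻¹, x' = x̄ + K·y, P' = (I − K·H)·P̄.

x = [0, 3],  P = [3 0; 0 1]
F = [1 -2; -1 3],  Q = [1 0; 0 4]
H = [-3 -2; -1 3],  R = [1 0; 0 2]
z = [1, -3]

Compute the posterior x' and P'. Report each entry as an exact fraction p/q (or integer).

x̄ = F·x = [-6, 9]
P̄ = F·P·Fᵀ + Q = [8 -9; -9 16]
y = z − H·x̄ = [1, -36]
S = H·P̄·Hᵀ + R = [29 -9; -9 208]
K = P̄·Hᵀ·S⁻¹ = [-1563/5951 -1069/5951; -527/5951 1608/5951]
x' = x̄ + K·y = [1215/5951, -4856/5951]
P' = (I − K·H)·P̄ = [815/5951 -441/5951; -441/5951 925/5951]

x' = [1215/5951, -4856/5951]
P' = [815/5951 -441/5951; -441/5951 925/5951]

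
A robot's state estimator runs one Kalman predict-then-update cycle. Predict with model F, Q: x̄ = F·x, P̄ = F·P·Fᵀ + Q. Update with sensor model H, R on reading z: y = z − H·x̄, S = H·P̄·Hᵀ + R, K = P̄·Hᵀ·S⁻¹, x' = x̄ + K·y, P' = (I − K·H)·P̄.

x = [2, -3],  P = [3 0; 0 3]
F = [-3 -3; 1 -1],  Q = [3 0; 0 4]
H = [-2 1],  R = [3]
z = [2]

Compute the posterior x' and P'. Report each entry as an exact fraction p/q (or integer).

x̄ = F·x = [3, 5]
P̄ = F·P·Fᵀ + Q = [57 0; 0 10]
y = z − H·x̄ = [3]
S = H·P̄·Hᵀ + R = [241]
K = P̄·Hᵀ·S⁻¹ = [-114/241; 10/241]
x' = x̄ + K·y = [381/241, 1235/241]
P' = (I − K·H)·P̄ = [741/241 1140/241; 1140/241 2310/241]

x' = [381/241, 1235/241]
P' = [741/241 1140/241; 1140/241 2310/241]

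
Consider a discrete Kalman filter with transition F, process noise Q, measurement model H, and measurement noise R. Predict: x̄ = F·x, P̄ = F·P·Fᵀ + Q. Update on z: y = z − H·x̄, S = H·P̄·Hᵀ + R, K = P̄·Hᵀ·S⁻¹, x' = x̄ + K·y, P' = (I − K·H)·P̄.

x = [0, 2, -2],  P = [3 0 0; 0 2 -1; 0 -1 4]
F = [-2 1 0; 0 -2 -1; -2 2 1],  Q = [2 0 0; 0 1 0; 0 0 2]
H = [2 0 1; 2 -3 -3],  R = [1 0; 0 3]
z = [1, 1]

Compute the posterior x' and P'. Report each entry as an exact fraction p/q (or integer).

x' = [983/4063, -6483/8126, 2272/4063]
P' = [3531/4063 7917/4063 -5739/4063; 7917/4063 44819/8126 -16330/4063; -5739/4063 -16330/4063 12866/4063]

x̄ = F·x = [2, -2, 2]
P̄ = F·P·Fᵀ + Q = [16 -3 15; -3 9 -8; 15 -8 22]
y = z − H·x̄ = [-5, -3]
S = H·P̄·Hᵀ + R = [147 -20; -20 58]
K = P̄·Hᵀ·S⁻¹ = [1323/4063 176/4063; -496/4063 -1603/8126; 1388/4063 -362/4063]
x' = x̄ + K·y = [983/4063, -6483/8126, 2272/4063]
P' = (I − K·H)·P̄ = [3531/4063 7917/4063 -5739/4063; 7917/4063 44819/8126 -16330/4063; -5739/4063 -16330/4063 12866/4063]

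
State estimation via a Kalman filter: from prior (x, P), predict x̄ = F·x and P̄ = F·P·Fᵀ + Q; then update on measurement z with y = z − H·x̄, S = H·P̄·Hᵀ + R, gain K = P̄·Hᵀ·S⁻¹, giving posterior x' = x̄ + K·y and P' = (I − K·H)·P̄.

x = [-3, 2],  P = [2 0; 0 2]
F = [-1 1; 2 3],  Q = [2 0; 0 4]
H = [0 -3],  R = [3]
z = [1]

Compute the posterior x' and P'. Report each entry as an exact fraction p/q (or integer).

x' = [453/91, -30/91]
P' = [534/91 2/91; 2/91 30/91]

x̄ = F·x = [5, 0]
P̄ = F·P·Fᵀ + Q = [6 2; 2 30]
y = z − H·x̄ = [1]
S = H·P̄·Hᵀ + R = [273]
K = P̄·Hᵀ·S⁻¹ = [-2/91; -30/91]
x' = x̄ + K·y = [453/91, -30/91]
P' = (I − K·H)·P̄ = [534/91 2/91; 2/91 30/91]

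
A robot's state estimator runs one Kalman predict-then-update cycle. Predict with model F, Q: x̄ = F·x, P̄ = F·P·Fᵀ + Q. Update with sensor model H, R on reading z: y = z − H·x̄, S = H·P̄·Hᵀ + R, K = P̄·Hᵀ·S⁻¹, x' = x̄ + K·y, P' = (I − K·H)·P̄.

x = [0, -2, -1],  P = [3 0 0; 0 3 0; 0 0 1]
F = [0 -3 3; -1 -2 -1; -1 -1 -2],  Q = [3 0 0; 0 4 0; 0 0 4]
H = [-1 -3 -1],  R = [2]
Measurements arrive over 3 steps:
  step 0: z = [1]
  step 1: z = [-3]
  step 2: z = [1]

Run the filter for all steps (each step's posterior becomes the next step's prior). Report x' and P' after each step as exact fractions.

step 0: x' = [-810/397, 7/397, 438/397], P' = [7914/397 -1527/397 -3159/397; -1527/397 544/397 67/397; -3159/397 67/397 3058/397]
step 1: x' = [28744/13699, 5024/13699, -5951/41097], P' = [871470/13699 -155811/13699 -392611/13699; -155811/13699 36370/13699 51977/13699; -392611/13699 51977/13699 708884/41097]
step 2: x' = [30890790/7423733, -6451087/7423733, -19846560/7423733], P' = [470115114/7423733 -85115631/7423733 -206916735/7423733; -85115631/7423733 20043404/7423733 27491447/7423733; -206916735/7423733 27491447/7423733 123755902/7423733]

step 0: x̄ = F·x = [3, 5, 4]
step 0: P̄ = F·P·Fᵀ + Q = [39 15 3; 15 20 11; 3 11 14]
step 0: y = z − H·x̄ = [23]
step 0: S = H·P̄·Hᵀ + R = [397]
step 0: K = P̄·Hᵀ·S⁻¹ = [-87/397; -86/397; -50/397]
step 0: x' = x̄ + K·y = [-810/397, 7/397, 438/397]
step 0: P' = (I − K·H)·P̄ = [7914/397 -1527/397 -3159/397; -1527/397 544/397 67/397; -3159/397 67/397 3058/397]
step 1: x̄ = F·x = [1293/397, 358/397, -73/397]
step 1: P̄ = F·P·Fᵀ + Q = [32403/397 -1215/397 -11619/397; -1215/397 2578/397 1395/397; -11619/397 1395/397 6856/397]
step 1: y = z − H·x̄ = [1103/397]
step 1: S = H·P̄·Hᵀ + R = [41097/397]
step 1: K = P̄·Hᵀ·S⁻¹ = [-5713/13699; -2638/13699; 578/41097]
step 1: x' = x̄ + K·y = [28744/13699, 5024/13699, -5951/41097]
step 1: P' = (I − K·H)·P̄ = [871470/13699 -155811/13699 -392611/13699; -155811/13699 36370/13699 51977/13699; -392611/13699 51977/13699 708884/41097]
step 2: x̄ = F·x = [-21023/13699, -15775/5871, -89402/41097]
step 2: P̄ = F·P·Fᵀ + Q = [1559493/13699 9115/1957 -442327/13699; 9115/1957 46064/5871 13465/5871; -442327/13699 13465/5871 700970/41097]
step 2: y = z − H·x̄ = [-442649/41097]
step 2: S = H·P̄·Hᵀ + R = [7423733/41097]
step 2: K = P̄·Hᵀ·S⁻¹ = [-3925743/7423733; -1253014/7423733; 343246/7423733]
step 2: x' = x̄ + K·y = [30890790/7423733, -6451087/7423733, -19846560/7423733]
step 2: P' = (I − K·H)·P̄ = [470115114/7423733 -85115631/7423733 -206916735/7423733; -85115631/7423733 20043404/7423733 27491447/7423733; -206916735/7423733 27491447/7423733 123755902/7423733]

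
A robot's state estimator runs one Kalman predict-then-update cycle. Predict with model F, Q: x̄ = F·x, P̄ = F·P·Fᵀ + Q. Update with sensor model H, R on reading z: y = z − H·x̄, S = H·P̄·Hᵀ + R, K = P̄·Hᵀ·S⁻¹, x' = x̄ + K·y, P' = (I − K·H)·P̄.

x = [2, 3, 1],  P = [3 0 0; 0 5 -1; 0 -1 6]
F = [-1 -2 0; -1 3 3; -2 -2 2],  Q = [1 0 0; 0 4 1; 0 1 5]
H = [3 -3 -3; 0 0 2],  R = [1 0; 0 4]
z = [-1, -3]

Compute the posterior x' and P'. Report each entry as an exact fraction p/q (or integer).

x̄ = F·x = [-8, 10, -8]
P̄ = F·P·Fᵀ + Q = [24 -21 30; -21 88 13; 30 13 69]
y = z − H·x̄ = [29, 13]
S = H·P̄·Hᵀ + R = [1702 -312; -312 280]
K = P̄·Hᵀ·S⁻¹ = [3915/47402 7260/23701; -5898/23701 -17485/94804; -39/23701 46551/94804]
x' = x̄ + K·y = [-76921/47402, 36567/94804, -157793/94804]
P' = (I − K·H)·P̄ = [90273/47402 29964/23701 14520/23701; 29964/23701 81345/47402 -17485/47402; 14520/23701 -17485/47402 46551/47402]

x' = [-76921/47402, 36567/94804, -157793/94804]
P' = [90273/47402 29964/23701 14520/23701; 29964/23701 81345/47402 -17485/47402; 14520/23701 -17485/47402 46551/47402]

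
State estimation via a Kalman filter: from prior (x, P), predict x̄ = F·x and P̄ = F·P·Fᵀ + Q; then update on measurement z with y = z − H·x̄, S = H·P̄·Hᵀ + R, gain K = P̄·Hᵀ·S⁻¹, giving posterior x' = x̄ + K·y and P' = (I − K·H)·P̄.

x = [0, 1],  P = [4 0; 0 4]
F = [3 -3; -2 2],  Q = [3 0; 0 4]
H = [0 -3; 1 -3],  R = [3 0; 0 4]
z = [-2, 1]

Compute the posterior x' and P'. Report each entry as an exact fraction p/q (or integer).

x' = [3153/2311, 902/2311]
P' = [8616/2311 996/2311; 996/2311 540/2311]

x̄ = F·x = [-3, 2]
P̄ = F·P·Fᵀ + Q = [75 -48; -48 36]
y = z − H·x̄ = [4, 10]
S = H·P̄·Hᵀ + R = [327 468; 468 691]
K = P̄·Hᵀ·S⁻¹ = [-996/2311 1407/2311; -540/2311 -156/2311]
x' = x̄ + K·y = [3153/2311, 902/2311]
P' = (I − K·H)·P̄ = [8616/2311 996/2311; 996/2311 540/2311]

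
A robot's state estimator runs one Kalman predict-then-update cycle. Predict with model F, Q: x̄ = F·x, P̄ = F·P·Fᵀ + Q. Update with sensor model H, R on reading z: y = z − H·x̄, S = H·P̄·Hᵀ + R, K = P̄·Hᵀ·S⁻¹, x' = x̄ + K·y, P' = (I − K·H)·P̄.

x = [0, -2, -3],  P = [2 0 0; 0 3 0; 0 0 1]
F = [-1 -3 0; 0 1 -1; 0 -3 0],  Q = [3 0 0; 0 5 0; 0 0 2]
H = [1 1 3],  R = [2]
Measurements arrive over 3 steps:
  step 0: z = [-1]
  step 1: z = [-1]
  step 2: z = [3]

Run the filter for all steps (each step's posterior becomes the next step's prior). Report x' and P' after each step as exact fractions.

step 0: x' = [-170/197, 548/197, -183/197], P' = [896/197 -369/197 -141/197; -369/197 2817/394 -711/394; -141/197 -711/394 401/394]
step 1: x' = [-1061/3655, 967/1462, -3507/7310], P' = [486441/80410 -41057/16082 -39927/40205; -41057/16082 223875/32164 -49605/32164; -39927/40205 -49605/32164 166237/160820]
step 2: x' = [21955919/31569487, 3773407/31569487, 22738263/31569487], P' = [426744971/63138974 -172609443/63138974 -37065429/31569487; -172609443/63138974 442484635/63138974 -47241228/31569487; -37065429/31569487 -47241228/31569487 34090304/31569487]

step 0: x̄ = F·x = [6, 1, 6]
step 0: P̄ = F·P·Fᵀ + Q = [32 -9 27; -9 9 -9; 27 -9 29]
step 0: y = z − H·x̄ = [-26]
step 0: S = H·P̄·Hᵀ + R = [394]
step 0: K = P̄·Hᵀ·S⁻¹ = [52/197; -27/394; 105/394]
step 0: x' = x̄ + K·y = [-170/197, 548/197, -183/197]
step 0: P' = (I − K·H)·P̄ = [896/197 -369/197 -141/197; -369/197 2817/394 -711/394; -141/197 -711/394 401/394]
step 1: x̄ = F·x = [-1474/197, 731/197, -1644/197]
step 1: P̄ = F·P·Fᵀ + Q = [23899/394 -5064/197 23139/394; -5064/197 3305/197 -5292/197; 23139/394 -5292/197 26141/394]
step 1: y = z − H·x̄ = [5478/197]
step 1: S = H·P̄·Hᵀ + R = [160820/197]
step 1: K = P̄·Hᵀ·S⁻¹ = [20797/80410; -3527/32164; 45489/160820]
step 1: x' = x̄ + K·y = [-1061/3655, 967/1462, -3507/7310]
step 1: P' = (I − K·H)·P̄ = [486441/80410 -41057/16082 -39927/40205; -41057/16082 223875/32164 -49605/32164; -39927/40205 -49605/32164 166237/160820]
step 2: x̄ = F·x = [-12383/7310, 97/85, -2901/1462]
step 2: P̄ = F·P·Fᵀ + Q = [9066297/160820 -44783/1870 1768533/32164; -44783/1870 30067/1870 -4770/187; 1768533/32164 -4770/187 2079203/32164]
step 2: y = z − H·x̄ = [34743/3655]
step 2: S = H·P̄·Hᵀ + R = [31569487/40205]
step 2: K = P̄·Hᵀ·S⁻¹ = [15871477/63138974; -3393044/31569487; 17964255/63138974]
step 2: x' = x̄ + K·y = [21955919/31569487, 3773407/31569487, 22738263/31569487]
step 2: P' = (I − K·H)·P̄ = [426744971/63138974 -172609443/63138974 -37065429/31569487; -172609443/63138974 442484635/63138974 -47241228/31569487; -37065429/31569487 -47241228/31569487 34090304/31569487]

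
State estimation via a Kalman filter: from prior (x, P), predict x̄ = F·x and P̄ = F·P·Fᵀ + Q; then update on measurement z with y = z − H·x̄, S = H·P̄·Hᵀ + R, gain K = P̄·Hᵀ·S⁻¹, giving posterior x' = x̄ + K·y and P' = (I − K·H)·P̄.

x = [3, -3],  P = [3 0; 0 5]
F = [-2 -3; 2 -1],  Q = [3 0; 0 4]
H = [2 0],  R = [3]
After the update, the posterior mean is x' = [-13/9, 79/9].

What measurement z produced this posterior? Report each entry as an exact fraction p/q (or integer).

z = [-3]

x̄ = F·x = [3, 9]
P̄ = F·P·Fᵀ + Q = [60 3; 3 21]
S = H·P̄·Hᵀ + R = [243]
K = P̄·Hᵀ·S⁻¹ = [40/81; 2/81]
x' − x̄ = [-40/9, -2/9] = K·y
y = (KᵀK)⁻¹·Kᵀ·(x' − x̄) = [-9]
z = y + H·x̄ = [-9] + [6] = [-3]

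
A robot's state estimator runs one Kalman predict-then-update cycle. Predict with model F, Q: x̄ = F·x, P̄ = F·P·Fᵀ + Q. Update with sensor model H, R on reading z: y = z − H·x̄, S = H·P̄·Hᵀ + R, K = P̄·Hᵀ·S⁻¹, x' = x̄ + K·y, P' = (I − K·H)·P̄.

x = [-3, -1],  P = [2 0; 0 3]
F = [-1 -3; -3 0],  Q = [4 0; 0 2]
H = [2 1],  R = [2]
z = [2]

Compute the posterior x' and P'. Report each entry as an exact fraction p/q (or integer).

x' = [-150/89, 497/89]
P' = [345/89 -618/89; -618/89 1268/89]

x̄ = F·x = [6, 9]
P̄ = F·P·Fᵀ + Q = [33 6; 6 20]
y = z − H·x̄ = [-19]
S = H·P̄·Hᵀ + R = [178]
K = P̄·Hᵀ·S⁻¹ = [36/89; 16/89]
x' = x̄ + K·y = [-150/89, 497/89]
P' = (I − K·H)·P̄ = [345/89 -618/89; -618/89 1268/89]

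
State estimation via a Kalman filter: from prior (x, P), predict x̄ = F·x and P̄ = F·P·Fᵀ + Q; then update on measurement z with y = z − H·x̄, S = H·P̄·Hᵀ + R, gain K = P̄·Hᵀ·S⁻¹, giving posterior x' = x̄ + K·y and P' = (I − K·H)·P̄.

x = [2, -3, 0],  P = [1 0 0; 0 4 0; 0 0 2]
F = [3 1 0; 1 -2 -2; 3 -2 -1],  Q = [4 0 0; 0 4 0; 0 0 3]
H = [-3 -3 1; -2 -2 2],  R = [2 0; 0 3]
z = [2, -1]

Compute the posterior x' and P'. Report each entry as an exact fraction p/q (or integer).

x' = [4611/2948, -6995/2948, -117/134]
P' = [85225/8844 -85741/8844 -47/134; -85741/8844 92017/8844 179/134; -47/134 179/134 135/67]

x̄ = F·x = [3, 8, 12]
P̄ = F·P·Fᵀ + Q = [17 -5 1; -5 29 23; 1 23 30]
y = z − H·x̄ = [23, -3]
S = H·P̄·Hᵀ + R = [212 84; 84 75]
K = P̄·Hᵀ·S⁻¹ = [-259/2948 -431/2211; -1169/2948 923/2211; -63/134 46/67]
x' = x̄ + K·y = [4611/2948, -6995/2948, -117/134]
P' = (I − K·H)·P̄ = [85225/8844 -85741/8844 -47/134; -85741/8844 92017/8844 179/134; -47/134 179/134 135/67]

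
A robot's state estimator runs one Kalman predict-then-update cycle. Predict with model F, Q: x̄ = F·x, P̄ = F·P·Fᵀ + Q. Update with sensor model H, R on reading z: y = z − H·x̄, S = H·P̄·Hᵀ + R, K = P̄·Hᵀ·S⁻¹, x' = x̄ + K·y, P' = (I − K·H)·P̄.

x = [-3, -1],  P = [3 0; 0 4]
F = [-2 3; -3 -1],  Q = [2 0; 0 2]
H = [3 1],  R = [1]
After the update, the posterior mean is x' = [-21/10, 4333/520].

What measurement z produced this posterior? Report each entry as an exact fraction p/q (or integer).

x̄ = F·x = [3, 10]
P̄ = F·P·Fᵀ + Q = [50 6; 6 33]
S = H·P̄·Hᵀ + R = [520]
K = P̄·Hᵀ·S⁻¹ = [3/10; 51/520]
x' − x̄ = [-51/10, -867/520] = K·y
y = (KᵀK)⁻¹·Kᵀ·(x' − x̄) = [-17]
z = y + H·x̄ = [-17] + [19] = [2]

z = [2]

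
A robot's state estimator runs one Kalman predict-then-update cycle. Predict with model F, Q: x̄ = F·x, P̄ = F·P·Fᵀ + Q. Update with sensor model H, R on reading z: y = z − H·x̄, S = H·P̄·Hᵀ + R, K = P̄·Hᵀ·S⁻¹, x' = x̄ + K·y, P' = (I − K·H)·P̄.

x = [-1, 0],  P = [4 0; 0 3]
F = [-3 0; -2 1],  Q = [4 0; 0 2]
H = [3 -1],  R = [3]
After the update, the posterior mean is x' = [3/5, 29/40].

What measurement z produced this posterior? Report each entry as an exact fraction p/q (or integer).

x̄ = F·x = [3, 2]
P̄ = F·P·Fᵀ + Q = [40 24; 24 21]
S = H·P̄·Hᵀ + R = [240]
K = P̄·Hᵀ·S⁻¹ = [2/5; 17/80]
x' − x̄ = [-12/5, -51/40] = K·y
y = (KᵀK)⁻¹·Kᵀ·(x' − x̄) = [-6]
z = y + H·x̄ = [-6] + [7] = [1]

z = [1]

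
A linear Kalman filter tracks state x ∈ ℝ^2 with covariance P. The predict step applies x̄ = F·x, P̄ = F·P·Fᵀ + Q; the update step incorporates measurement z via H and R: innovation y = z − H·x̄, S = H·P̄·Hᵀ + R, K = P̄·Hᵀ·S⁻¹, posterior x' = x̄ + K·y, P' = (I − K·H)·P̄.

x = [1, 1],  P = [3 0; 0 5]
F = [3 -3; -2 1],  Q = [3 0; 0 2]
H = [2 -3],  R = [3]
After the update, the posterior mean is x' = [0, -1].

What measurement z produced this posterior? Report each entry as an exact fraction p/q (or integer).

z = [3]

x̄ = F·x = [0, -1]
P̄ = F·P·Fᵀ + Q = [75 -33; -33 19]
S = H·P̄·Hᵀ + R = [870]
K = P̄·Hᵀ·S⁻¹ = [83/290; -41/290]
x' − x̄ = [0, 0] = K·y
y = (KᵀK)⁻¹·Kᵀ·(x' − x̄) = [0]
z = y + H·x̄ = [0] + [3] = [3]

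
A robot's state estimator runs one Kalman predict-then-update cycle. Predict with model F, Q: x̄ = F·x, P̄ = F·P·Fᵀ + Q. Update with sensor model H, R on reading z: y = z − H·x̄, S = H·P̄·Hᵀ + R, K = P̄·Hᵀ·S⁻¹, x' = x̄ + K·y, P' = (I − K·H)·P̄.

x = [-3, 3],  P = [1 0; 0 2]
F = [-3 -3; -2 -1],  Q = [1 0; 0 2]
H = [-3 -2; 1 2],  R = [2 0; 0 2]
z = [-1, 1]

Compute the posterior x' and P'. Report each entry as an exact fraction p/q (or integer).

x' = [-400/589, 767/589]
P' = [348/589 -308/589; -308/589 408/589]

x̄ = F·x = [0, 3]
P̄ = F·P·Fᵀ + Q = [28 12; 12 8]
y = z − H·x̄ = [5, -5]
S = H·P̄·Hᵀ + R = [430 -212; -212 110]
K = P̄·Hᵀ·S⁻¹ = [-214/589 -134/589; 54/589 254/589]
x' = x̄ + K·y = [-400/589, 767/589]
P' = (I − K·H)·P̄ = [348/589 -308/589; -308/589 408/589]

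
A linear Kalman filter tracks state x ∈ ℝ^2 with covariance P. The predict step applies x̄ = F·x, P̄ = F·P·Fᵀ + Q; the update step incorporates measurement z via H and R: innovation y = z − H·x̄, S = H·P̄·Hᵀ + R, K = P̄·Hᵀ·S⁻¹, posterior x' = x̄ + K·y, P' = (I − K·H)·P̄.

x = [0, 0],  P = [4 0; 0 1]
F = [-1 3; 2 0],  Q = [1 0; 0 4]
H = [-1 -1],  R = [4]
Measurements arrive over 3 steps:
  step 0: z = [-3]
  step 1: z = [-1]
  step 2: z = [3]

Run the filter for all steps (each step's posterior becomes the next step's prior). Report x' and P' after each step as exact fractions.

step 0: x̄ = F·x = [0, 0]
step 0: P̄ = F·P·Fᵀ + Q = [14 -8; -8 20]
step 0: y = z − H·x̄ = [-3]
step 0: S = H·P̄·Hᵀ + R = [22]
step 0: K = P̄·Hᵀ·S⁻¹ = [-3/11; -6/11]
step 0: x' = x̄ + K·y = [9/11, 18/11]
step 0: P' = (I − K·H)·P̄ = [136/11 -124/11; -124/11 148/11]
step 1: x̄ = F·x = [45/11, 18/11]
step 1: P̄ = F·P·Fᵀ + Q = [2223/11 -1016/11; -1016/11 588/11]
step 1: y = z − H·x̄ = [52/11]
step 1: S = H·P̄·Hᵀ + R = [823/11]
step 1: K = P̄·Hᵀ·S⁻¹ = [-1207/823; 428/823]
step 1: x' = x̄ + K·y = [-2339/823, 3370/823]
step 1: P' = (I − K·H)·P̄ = [33880/823 -29052/823; -29052/823 27340/823]
step 2: x̄ = F·x = [12449/823, -4678/823]
step 2: P̄ = F·P·Fᵀ + Q = [455075/823 -242072/823; -242072/823 138812/823]
step 2: y = z − H·x̄ = [10240/823]
step 2: S = H·P̄·Hᵀ + R = [113035/823]
step 2: K = P̄·Hᵀ·S⁻¹ = [-213003/113035; 20652/22607]
step 2: x' = x̄ + K·y = [-188087/22607, 128458/22607]
step 2: P' = (I − K·H)·P̄ = [7374392/113035 -1304476/22607; -1304476/22607 1221868/22607]

step 0: x' = [9/11, 18/11], P' = [136/11 -124/11; -124/11 148/11]
step 1: x' = [-2339/823, 3370/823], P' = [33880/823 -29052/823; -29052/823 27340/823]
step 2: x' = [-188087/22607, 128458/22607], P' = [7374392/113035 -1304476/22607; -1304476/22607 1221868/22607]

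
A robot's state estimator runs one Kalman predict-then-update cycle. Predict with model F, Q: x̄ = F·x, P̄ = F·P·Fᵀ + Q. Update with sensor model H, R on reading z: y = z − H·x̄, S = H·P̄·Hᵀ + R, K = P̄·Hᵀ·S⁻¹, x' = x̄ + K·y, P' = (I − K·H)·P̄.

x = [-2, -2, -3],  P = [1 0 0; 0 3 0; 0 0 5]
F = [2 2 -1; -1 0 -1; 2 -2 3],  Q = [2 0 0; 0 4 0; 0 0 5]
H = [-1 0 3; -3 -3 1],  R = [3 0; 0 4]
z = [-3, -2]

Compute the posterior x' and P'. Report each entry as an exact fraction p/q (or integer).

x' = [-336102/66757, 308741/66757, -186737/66757]
P' = [455205/66757 -381471/66757 157482/66757; -381471/66757 348638/66757 -125947/66757; 157482/66757 -125947/66757 76001/66757]

x̄ = F·x = [-5, 5, -9]
P̄ = F·P·Fᵀ + Q = [23 3 -23; 3 10 -17; -23 -17 66]
y = z − H·x̄ = [19, 7]
S = H·P̄·Hᵀ + R = [758 659; 659 661]
K = P̄·Hᵀ·S⁻¹ = [5747/66757 -15930/66757; 1210/66757 -6862/66757; 23507/66757 -4651/66757]
x' = x̄ + K·y = [-336102/66757, 308741/66757, -186737/66757]
P' = (I − K·H)·P̄ = [455205/66757 -381471/66757 157482/66757; -381471/66757 348638/66757 -125947/66757; 157482/66757 -125947/66757 76001/66757]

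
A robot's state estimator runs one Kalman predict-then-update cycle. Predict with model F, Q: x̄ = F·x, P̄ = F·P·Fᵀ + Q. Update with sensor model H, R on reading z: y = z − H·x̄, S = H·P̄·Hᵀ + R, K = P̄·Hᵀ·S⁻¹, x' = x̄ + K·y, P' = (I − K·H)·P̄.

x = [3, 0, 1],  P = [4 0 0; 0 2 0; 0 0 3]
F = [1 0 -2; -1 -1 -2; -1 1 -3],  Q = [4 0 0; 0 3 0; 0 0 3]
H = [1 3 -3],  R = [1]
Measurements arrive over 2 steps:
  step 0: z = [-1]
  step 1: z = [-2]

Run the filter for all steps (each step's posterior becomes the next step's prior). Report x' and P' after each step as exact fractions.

step 0: x̄ = F·x = [1, -5, -6]
step 0: P̄ = F·P·Fᵀ + Q = [20 8 14; 8 21 20; 14 20 36]
step 0: y = z − H·x̄ = [-5]
step 0: S = H·P̄·Hᵀ + R = [138]
step 0: K = P̄·Hᵀ·S⁻¹ = [1/69; 11/138; -17/69]
step 0: x' = x̄ + K·y = [64/69, -745/138, -329/69]
step 0: P' = (I − K·H)·P̄ = [1378/69 541/69 1000/69; 541/69 2777/138 1567/69; 1000/69 1567/69 1906/69]
step 1: x̄ = F·x = [722/69, 1933/138, 367/46]
step 1: P̄ = F·P·Fᵀ + Q = [5278/69 8839/69 2155/23; 8839/69 43895/138 11995/46; 2155/23 11995/46 10429/46]
step 1: y = z − H·x̄ = [-2108/69]
step 1: S = H·P̄·Hᵀ + R = [34045/69]
step 1: K = P̄·Hᵀ·S⁻¹ = [2480/6809; 20704/34045; 13512/34045]
step 1: x' = x̄ + K·y = [-4518/6809, -311291/68090, -282363/68090]
step 1: P' = (I − K·H)·P̄ = [75158/6809 128099/6809 152325/6809; 128099/6809 9233247/68090 9646441/68090; 152325/6809 9646441/68090 10145183/68090]

step 0: x' = [64/69, -745/138, -329/69], P' = [1378/69 541/69 1000/69; 541/69 2777/138 1567/69; 1000/69 1567/69 1906/69]
step 1: x' = [-4518/6809, -311291/68090, -282363/68090], P' = [75158/6809 128099/6809 152325/6809; 128099/6809 9233247/68090 9646441/68090; 152325/6809 9646441/68090 10145183/68090]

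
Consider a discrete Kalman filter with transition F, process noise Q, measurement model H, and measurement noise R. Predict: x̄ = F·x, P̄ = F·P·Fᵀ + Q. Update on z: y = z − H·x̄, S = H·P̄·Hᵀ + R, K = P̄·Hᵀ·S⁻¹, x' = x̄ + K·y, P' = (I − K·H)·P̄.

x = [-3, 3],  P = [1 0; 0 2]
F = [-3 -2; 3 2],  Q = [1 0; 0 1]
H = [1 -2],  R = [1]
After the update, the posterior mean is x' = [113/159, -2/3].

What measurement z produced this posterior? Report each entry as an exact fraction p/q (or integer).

x̄ = F·x = [3, -3]
P̄ = F·P·Fᵀ + Q = [18 -17; -17 18]
S = H·P̄·Hᵀ + R = [159]
K = P̄·Hᵀ·S⁻¹ = [52/159; -1/3]
x' − x̄ = [-364/159, 7/3] = K·y
y = (KᵀK)⁻¹·Kᵀ·(x' − x̄) = [-7]
z = y + H·x̄ = [-7] + [9] = [2]

z = [2]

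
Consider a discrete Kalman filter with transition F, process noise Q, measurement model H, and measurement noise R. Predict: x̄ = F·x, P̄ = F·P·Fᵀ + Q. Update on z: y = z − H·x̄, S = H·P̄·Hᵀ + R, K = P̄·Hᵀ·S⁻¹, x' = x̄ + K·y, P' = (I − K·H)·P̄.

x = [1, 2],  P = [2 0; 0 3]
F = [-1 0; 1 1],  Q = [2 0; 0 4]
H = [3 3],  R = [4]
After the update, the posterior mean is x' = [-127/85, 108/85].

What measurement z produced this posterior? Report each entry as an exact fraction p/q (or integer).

x̄ = F·x = [-1, 3]
P̄ = F·P·Fᵀ + Q = [4 -2; -2 9]
S = H·P̄·Hᵀ + R = [85]
K = P̄·Hᵀ·S⁻¹ = [6/85; 21/85]
x' − x̄ = [-42/85, -147/85] = K·y
y = (KᵀK)⁻¹·Kᵀ·(x' − x̄) = [-7]
z = y + H·x̄ = [-7] + [6] = [-1]

z = [-1]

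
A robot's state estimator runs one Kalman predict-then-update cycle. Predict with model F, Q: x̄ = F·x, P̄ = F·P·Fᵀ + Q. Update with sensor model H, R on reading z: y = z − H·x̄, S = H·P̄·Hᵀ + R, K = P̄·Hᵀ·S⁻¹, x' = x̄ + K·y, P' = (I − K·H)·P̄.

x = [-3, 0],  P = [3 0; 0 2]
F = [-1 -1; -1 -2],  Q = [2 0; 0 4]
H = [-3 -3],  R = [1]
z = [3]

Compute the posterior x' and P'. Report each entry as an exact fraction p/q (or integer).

x̄ = F·x = [3, 3]
P̄ = F·P·Fᵀ + Q = [7 7; 7 15]
y = z − H·x̄ = [21]
S = H·P̄·Hᵀ + R = [325]
K = P̄·Hᵀ·S⁻¹ = [-42/325; -66/325]
x' = x̄ + K·y = [93/325, -411/325]
P' = (I − K·H)·P̄ = [511/325 -497/325; -497/325 519/325]

x' = [93/325, -411/325]
P' = [511/325 -497/325; -497/325 519/325]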